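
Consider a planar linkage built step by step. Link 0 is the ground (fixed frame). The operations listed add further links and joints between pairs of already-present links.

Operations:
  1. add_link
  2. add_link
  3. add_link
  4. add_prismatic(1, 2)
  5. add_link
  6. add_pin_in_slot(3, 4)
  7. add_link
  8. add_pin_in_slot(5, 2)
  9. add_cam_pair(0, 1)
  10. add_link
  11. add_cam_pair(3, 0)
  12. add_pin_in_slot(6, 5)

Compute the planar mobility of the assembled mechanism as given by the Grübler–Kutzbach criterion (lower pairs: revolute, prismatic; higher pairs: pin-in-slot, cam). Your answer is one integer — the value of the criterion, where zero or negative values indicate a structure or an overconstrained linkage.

M = 11

L=1 J1=0 J2=0
add link → L=2 J1=0 J2=0
add link → L=3 J1=0 J2=0
add link → L=4 J1=0 J2=0
P@1,2 dof=1 J1 → L=4 J1=1 J2=0
add link → L=5 J1=1 J2=0
PS@3,4 dof=2 J2 → L=5 J1=1 J2=1
add link → L=6 J1=1 J2=1
PS@5,2 dof=2 J2 → L=6 J1=1 J2=2
C@0,1 dof=2 J2 → L=6 J1=1 J2=3
add link → L=7 J1=1 J2=3
C@3,0 dof=2 J2 → L=7 J1=1 J2=4
PS@6,5 dof=2 J2 → L=7 J1=1 J2=5
M=3(L−1)−2J1−J2=3·6−2·1−5=11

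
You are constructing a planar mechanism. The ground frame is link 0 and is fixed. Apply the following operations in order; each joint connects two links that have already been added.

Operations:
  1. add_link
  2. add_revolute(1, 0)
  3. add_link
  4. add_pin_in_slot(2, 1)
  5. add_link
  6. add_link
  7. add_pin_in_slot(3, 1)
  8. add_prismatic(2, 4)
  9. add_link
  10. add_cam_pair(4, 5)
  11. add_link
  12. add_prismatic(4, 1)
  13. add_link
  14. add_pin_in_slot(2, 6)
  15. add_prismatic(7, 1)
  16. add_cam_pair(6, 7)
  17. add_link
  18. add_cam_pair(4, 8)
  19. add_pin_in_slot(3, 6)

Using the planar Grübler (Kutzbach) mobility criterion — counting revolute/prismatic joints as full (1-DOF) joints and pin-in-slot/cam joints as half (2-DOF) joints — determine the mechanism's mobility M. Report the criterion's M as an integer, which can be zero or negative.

M = 9

[1;0;0] (link 0 is ground)
L+ [2;0;0]
R(1,0)∈J1 [2;1;0]
L+ [3;1;0]
PS(2,1)∈J2 [3;1;1]
L+ [4;1;1]
L+ [5;1;1]
PS(3,1)∈J2 [5;1;2]
P(2,4)∈J1 [5;2;2]
L+ [6;2;2]
C(4,5)∈J2 [6;2;3]
L+ [7;2;3]
P(4,1)∈J1 [7;3;3]
L+ [8;3;3]
PS(2,6)∈J2 [8;3;4]
P(7,1)∈J1 [8;4;4]
C(6,7)∈J2 [8;4;5]
L+ [9;4;5]
C(4,8)∈J2 [9;4;6]
PS(3,6)∈J2 [9;4;7]
mobility = 24 − 8 − 7 = 9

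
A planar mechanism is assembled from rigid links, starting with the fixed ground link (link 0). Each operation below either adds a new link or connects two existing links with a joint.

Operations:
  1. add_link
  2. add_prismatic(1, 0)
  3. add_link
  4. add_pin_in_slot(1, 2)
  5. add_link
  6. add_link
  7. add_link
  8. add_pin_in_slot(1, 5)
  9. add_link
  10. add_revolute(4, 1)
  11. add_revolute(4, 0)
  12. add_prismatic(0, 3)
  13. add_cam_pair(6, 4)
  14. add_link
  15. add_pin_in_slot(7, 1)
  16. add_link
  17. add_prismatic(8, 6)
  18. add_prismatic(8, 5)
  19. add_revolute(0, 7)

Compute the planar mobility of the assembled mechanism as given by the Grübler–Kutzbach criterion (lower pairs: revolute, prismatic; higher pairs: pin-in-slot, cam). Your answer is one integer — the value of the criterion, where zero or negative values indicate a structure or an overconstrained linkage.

(L,J1,J2)=(1,0,0); link0 fixed
link1: (2,0,0)
P 1-0 [J1]: (2,1,0)
link2: (3,1,0)
PS 1-2 [J2]: (3,1,1)
link3: (4,1,1)
link4: (5,1,1)
link5: (6,1,1)
PS 1-5 [J2]: (6,1,2)
link6: (7,1,2)
R 4-1 [J1]: (7,2,2)
R 4-0 [J1]: (7,3,2)
P 0-3 [J1]: (7,4,2)
C 6-4 [J2]: (7,4,3)
link7: (8,4,3)
PS 7-1 [J2]: (8,4,4)
link8: (9,4,4)
P 8-6 [J1]: (9,5,4)
P 8-5 [J1]: (9,6,4)
R 0-7 [J1]: (9,7,4)
Grübler: 3·8 − 2·7 − 4 = 6

M = 6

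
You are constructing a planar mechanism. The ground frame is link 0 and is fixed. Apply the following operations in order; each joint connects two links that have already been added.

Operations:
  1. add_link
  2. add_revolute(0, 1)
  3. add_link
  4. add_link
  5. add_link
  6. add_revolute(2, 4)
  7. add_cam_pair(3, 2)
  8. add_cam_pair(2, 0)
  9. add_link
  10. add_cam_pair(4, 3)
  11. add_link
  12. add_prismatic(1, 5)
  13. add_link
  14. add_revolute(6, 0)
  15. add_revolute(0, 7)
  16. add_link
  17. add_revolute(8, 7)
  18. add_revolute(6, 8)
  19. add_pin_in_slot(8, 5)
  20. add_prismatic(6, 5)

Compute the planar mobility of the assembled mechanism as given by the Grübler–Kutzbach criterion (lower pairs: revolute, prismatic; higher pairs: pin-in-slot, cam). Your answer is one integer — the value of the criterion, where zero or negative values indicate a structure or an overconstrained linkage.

M = 4

(L,J1,J2)=(1,0,0); link0 fixed
link1: (2,0,0)
R 0-1 [J1]: (2,1,0)
link2: (3,1,0)
link3: (4,1,0)
link4: (5,1,0)
R 2-4 [J1]: (5,2,0)
C 3-2 [J2]: (5,2,1)
C 2-0 [J2]: (5,2,2)
link5: (6,2,2)
C 4-3 [J2]: (6,2,3)
link6: (7,2,3)
P 1-5 [J1]: (7,3,3)
link7: (8,3,3)
R 6-0 [J1]: (8,4,3)
R 0-7 [J1]: (8,5,3)
link8: (9,5,3)
R 8-7 [J1]: (9,6,3)
R 6-8 [J1]: (9,7,3)
PS 8-5 [J2]: (9,7,4)
P 6-5 [J1]: (9,8,4)
Grübler: 3·8 − 2·8 − 4 = 4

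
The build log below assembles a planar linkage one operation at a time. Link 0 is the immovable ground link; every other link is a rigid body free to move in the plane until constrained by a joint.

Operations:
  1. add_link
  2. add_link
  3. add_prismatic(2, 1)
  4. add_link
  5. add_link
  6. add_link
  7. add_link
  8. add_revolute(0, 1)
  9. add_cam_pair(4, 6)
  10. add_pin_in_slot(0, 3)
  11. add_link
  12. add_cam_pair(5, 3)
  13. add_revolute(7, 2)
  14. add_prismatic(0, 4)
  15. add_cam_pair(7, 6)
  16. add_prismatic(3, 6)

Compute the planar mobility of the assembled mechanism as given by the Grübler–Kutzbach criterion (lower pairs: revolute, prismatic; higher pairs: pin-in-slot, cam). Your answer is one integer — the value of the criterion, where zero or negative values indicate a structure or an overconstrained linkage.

(L,J1,J2)=(1,0,0); link0 fixed
link1: (2,0,0)
link2: (3,0,0)
P 2-1 [J1]: (3,1,0)
link3: (4,1,0)
link4: (5,1,0)
link5: (6,1,0)
link6: (7,1,0)
R 0-1 [J1]: (7,2,0)
C 4-6 [J2]: (7,2,1)
PS 0-3 [J2]: (7,2,2)
link7: (8,2,2)
C 5-3 [J2]: (8,2,3)
R 7-2 [J1]: (8,3,3)
P 0-4 [J1]: (8,4,3)
C 7-6 [J2]: (8,4,4)
P 3-6 [J1]: (8,5,4)
Grübler: 3·7 − 2·5 − 4 = 7

M = 7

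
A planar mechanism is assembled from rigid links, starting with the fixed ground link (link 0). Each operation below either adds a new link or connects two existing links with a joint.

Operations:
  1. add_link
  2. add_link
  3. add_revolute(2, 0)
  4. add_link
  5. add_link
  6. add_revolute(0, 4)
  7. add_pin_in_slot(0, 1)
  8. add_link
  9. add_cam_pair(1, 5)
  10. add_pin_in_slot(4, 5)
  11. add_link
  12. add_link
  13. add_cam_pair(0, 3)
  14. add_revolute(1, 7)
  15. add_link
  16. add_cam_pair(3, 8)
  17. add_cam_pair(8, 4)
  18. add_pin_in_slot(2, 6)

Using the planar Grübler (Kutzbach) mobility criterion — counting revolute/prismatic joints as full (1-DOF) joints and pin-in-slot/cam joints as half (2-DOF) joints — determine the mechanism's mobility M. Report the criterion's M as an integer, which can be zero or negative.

(L,J1,J2)=(1,0,0); link0 fixed
link1: (2,0,0)
link2: (3,0,0)
R 2-0 [J1]: (3,1,0)
link3: (4,1,0)
link4: (5,1,0)
R 0-4 [J1]: (5,2,0)
PS 0-1 [J2]: (5,2,1)
link5: (6,2,1)
C 1-5 [J2]: (6,2,2)
PS 4-5 [J2]: (6,2,3)
link6: (7,2,3)
link7: (8,2,3)
C 0-3 [J2]: (8,2,4)
R 1-7 [J1]: (8,3,4)
link8: (9,3,4)
C 3-8 [J2]: (9,3,5)
C 8-4 [J2]: (9,3,6)
PS 2-6 [J2]: (9,3,7)
Grübler: 3·8 − 2·3 − 7 = 11

M = 11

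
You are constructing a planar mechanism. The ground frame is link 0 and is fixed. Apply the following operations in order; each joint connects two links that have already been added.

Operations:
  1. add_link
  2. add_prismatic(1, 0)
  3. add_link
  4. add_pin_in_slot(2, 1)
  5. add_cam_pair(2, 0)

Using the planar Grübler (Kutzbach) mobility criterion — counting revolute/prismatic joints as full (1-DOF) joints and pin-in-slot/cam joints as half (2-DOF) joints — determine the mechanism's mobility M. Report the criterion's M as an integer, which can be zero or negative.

M = 2

link 0 = ground. State L|J1|J2 = 1|0|0
+link1  2|0|0
P(1,0) f=1→J1  2|1|0
+link2  3|1|0
PS(2,1) f=2→J2  3|1|1
C(2,0) f=2→J2  3|1|2
M = 3(3−1)−2·1−2 = 6−2−2 = 2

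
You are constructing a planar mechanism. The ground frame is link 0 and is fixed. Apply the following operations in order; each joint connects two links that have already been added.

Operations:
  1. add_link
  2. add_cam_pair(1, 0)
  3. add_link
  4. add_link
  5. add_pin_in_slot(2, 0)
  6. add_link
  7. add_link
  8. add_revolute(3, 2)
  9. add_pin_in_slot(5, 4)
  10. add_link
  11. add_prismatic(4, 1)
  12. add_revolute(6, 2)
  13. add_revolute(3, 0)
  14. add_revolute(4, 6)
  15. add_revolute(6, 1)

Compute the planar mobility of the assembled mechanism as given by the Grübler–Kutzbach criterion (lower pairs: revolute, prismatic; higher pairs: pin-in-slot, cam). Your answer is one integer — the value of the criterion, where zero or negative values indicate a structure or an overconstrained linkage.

(L,J1,J2)=(1,0,0); link0 fixed
link1: (2,0,0)
C 1-0 [J2]: (2,0,1)
link2: (3,0,1)
link3: (4,0,1)
PS 2-0 [J2]: (4,0,2)
link4: (5,0,2)
link5: (6,0,2)
R 3-2 [J1]: (6,1,2)
PS 5-4 [J2]: (6,1,3)
link6: (7,1,3)
P 4-1 [J1]: (7,2,3)
R 6-2 [J1]: (7,3,3)
R 3-0 [J1]: (7,4,3)
R 4-6 [J1]: (7,5,3)
R 6-1 [J1]: (7,6,3)
Grübler: 3·6 − 2·6 − 3 = 3

M = 3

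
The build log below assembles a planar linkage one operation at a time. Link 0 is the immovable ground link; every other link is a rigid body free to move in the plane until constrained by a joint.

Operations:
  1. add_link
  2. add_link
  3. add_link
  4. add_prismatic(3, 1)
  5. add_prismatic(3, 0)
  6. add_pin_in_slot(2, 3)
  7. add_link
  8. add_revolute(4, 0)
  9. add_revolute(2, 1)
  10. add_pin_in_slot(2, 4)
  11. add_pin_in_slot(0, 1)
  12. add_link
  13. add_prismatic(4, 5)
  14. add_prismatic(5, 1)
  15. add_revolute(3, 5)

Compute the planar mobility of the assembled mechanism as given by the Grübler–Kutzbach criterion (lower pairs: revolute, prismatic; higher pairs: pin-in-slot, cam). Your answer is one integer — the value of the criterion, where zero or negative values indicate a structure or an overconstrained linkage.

(L,J1,J2)=(1,0,0); link0 fixed
link1: (2,0,0)
link2: (3,0,0)
link3: (4,0,0)
P 3-1 [J1]: (4,1,0)
P 3-0 [J1]: (4,2,0)
PS 2-3 [J2]: (4,2,1)
link4: (5,2,1)
R 4-0 [J1]: (5,3,1)
R 2-1 [J1]: (5,4,1)
PS 2-4 [J2]: (5,4,2)
PS 0-1 [J2]: (5,4,3)
link5: (6,4,3)
P 4-5 [J1]: (6,5,3)
P 5-1 [J1]: (6,6,3)
R 3-5 [J1]: (6,7,3)
Grübler: 3·5 − 2·7 − 3 = -2

M = -2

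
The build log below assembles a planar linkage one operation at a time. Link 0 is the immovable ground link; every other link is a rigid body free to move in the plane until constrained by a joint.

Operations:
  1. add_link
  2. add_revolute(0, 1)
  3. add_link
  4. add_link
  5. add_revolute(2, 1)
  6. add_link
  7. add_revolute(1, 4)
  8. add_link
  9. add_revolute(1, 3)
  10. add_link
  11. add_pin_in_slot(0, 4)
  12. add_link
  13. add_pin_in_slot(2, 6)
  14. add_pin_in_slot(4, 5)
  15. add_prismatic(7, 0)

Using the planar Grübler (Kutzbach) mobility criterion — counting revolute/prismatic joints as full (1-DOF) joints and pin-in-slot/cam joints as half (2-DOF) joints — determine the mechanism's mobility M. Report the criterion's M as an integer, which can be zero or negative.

M = 8

ground; <1,0,0>
#1 <2,0,0>
R:0↔1 J1 <2,1,0>
#2 <3,1,0>
#3 <4,1,0>
R:2↔1 J1 <4,2,0>
#4 <5,2,0>
R:1↔4 J1 <5,3,0>
#5 <6,3,0>
R:1↔3 J1 <6,4,0>
#6 <7,4,0>
PS:0↔4 J2 <7,4,1>
#7 <8,4,1>
PS:2↔6 J2 <8,4,2>
PS:4↔5 J2 <8,4,3>
P:7↔0 J1 <8,5,3>
3×7 − 2×5 − 1×3 = 8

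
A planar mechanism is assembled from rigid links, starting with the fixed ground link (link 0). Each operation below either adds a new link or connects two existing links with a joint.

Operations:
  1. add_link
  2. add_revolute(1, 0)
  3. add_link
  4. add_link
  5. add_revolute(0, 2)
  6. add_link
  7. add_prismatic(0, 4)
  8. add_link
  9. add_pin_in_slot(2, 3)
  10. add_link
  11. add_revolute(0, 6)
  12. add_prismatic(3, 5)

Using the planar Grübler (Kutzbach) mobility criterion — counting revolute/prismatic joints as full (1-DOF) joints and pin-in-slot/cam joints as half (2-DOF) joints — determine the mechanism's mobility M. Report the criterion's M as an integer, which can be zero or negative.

ground; <1,0,0>
#1 <2,0,0>
R:1↔0 J1 <2,1,0>
#2 <3,1,0>
#3 <4,1,0>
R:0↔2 J1 <4,2,0>
#4 <5,2,0>
P:0↔4 J1 <5,3,0>
#5 <6,3,0>
PS:2↔3 J2 <6,3,1>
#6 <7,3,1>
R:0↔6 J1 <7,4,1>
P:3↔5 J1 <7,5,1>
3×6 − 2×5 − 1×1 = 7

M = 7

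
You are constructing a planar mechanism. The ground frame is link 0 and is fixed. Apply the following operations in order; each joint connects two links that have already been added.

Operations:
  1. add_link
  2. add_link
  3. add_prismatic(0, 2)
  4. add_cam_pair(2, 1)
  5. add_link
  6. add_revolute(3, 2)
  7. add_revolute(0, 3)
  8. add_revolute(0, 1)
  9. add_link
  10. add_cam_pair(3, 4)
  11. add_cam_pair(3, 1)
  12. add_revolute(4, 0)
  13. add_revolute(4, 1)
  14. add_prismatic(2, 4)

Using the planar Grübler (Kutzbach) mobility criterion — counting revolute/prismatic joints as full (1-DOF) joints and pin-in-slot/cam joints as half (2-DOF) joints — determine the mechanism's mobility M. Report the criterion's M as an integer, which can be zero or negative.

M = -5

[1;0;0] (link 0 is ground)
L+ [2;0;0]
L+ [3;0;0]
P(0,2)∈J1 [3;1;0]
C(2,1)∈J2 [3;1;1]
L+ [4;1;1]
R(3,2)∈J1 [4;2;1]
R(0,3)∈J1 [4;3;1]
R(0,1)∈J1 [4;4;1]
L+ [5;4;1]
C(3,4)∈J2 [5;4;2]
C(3,1)∈J2 [5;4;3]
R(4,0)∈J1 [5;5;3]
R(4,1)∈J1 [5;6;3]
P(2,4)∈J1 [5;7;3]
mobility = 12 − 14 − 3 = -5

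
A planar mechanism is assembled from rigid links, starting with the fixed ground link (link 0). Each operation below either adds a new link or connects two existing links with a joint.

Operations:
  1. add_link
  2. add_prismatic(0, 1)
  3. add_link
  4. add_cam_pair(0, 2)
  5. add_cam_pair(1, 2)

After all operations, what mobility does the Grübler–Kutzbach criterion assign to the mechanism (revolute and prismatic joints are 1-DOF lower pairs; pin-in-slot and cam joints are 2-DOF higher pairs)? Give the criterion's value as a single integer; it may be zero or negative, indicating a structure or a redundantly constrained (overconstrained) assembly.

M = 2

L=1 J1=0 J2=0
add link → L=2 J1=0 J2=0
P@0,1 dof=1 J1 → L=2 J1=1 J2=0
add link → L=3 J1=1 J2=0
C@0,2 dof=2 J2 → L=3 J1=1 J2=1
C@1,2 dof=2 J2 → L=3 J1=1 J2=2
M=3(L−1)−2J1−J2=3·2−2·1−2=2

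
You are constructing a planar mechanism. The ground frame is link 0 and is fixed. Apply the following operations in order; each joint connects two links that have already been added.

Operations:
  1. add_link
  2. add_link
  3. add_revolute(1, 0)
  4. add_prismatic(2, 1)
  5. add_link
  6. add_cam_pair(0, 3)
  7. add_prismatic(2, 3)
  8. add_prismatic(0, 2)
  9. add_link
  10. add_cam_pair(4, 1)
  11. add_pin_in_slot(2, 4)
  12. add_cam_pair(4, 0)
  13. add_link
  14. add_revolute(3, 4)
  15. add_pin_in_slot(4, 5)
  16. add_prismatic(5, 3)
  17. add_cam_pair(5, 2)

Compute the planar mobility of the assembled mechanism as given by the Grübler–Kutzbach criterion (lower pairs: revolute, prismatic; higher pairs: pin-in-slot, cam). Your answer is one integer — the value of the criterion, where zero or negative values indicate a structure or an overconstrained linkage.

[1;0;0] (link 0 is ground)
L+ [2;0;0]
L+ [3;0;0]
R(1,0)∈J1 [3;1;0]
P(2,1)∈J1 [3;2;0]
L+ [4;2;0]
C(0,3)∈J2 [4;2;1]
P(2,3)∈J1 [4;3;1]
P(0,2)∈J1 [4;4;1]
L+ [5;4;1]
C(4,1)∈J2 [5;4;2]
PS(2,4)∈J2 [5;4;3]
C(4,0)∈J2 [5;4;4]
L+ [6;4;4]
R(3,4)∈J1 [6;5;4]
PS(4,5)∈J2 [6;5;5]
P(5,3)∈J1 [6;6;5]
C(5,2)∈J2 [6;6;6]
mobility = 15 − 12 − 6 = -3

M = -3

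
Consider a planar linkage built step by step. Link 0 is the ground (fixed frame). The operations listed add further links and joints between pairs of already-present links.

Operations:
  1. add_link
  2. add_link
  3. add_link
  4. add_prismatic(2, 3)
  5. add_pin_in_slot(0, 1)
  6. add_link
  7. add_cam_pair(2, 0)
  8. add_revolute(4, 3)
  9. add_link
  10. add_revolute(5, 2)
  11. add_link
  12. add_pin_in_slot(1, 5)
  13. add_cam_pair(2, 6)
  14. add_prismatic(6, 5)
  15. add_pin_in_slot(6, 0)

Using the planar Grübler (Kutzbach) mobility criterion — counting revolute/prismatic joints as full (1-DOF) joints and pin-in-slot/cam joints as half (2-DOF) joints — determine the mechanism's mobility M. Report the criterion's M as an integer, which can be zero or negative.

M = 5

[1;0;0] (link 0 is ground)
L+ [2;0;0]
L+ [3;0;0]
L+ [4;0;0]
P(2,3)∈J1 [4;1;0]
PS(0,1)∈J2 [4;1;1]
L+ [5;1;1]
C(2,0)∈J2 [5;1;2]
R(4,3)∈J1 [5;2;2]
L+ [6;2;2]
R(5,2)∈J1 [6;3;2]
L+ [7;3;2]
PS(1,5)∈J2 [7;3;3]
C(2,6)∈J2 [7;3;4]
P(6,5)∈J1 [7;4;4]
PS(6,0)∈J2 [7;4;5]
mobility = 18 − 8 − 5 = 5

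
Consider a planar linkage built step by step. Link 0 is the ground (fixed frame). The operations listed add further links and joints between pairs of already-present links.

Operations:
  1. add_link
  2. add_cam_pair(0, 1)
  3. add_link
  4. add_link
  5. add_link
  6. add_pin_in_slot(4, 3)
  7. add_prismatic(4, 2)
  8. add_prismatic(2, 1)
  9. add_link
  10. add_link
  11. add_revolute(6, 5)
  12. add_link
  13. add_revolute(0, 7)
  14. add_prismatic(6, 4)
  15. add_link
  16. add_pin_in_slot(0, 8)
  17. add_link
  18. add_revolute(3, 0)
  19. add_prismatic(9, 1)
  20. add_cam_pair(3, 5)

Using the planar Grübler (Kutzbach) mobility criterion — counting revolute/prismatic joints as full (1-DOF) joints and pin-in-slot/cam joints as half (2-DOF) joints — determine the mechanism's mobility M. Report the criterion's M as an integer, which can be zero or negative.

M = 9

[1;0;0] (link 0 is ground)
L+ [2;0;0]
C(0,1)∈J2 [2;0;1]
L+ [3;0;1]
L+ [4;0;1]
L+ [5;0;1]
PS(4,3)∈J2 [5;0;2]
P(4,2)∈J1 [5;1;2]
P(2,1)∈J1 [5;2;2]
L+ [6;2;2]
L+ [7;2;2]
R(6,5)∈J1 [7;3;2]
L+ [8;3;2]
R(0,7)∈J1 [8;4;2]
P(6,4)∈J1 [8;5;2]
L+ [9;5;2]
PS(0,8)∈J2 [9;5;3]
L+ [10;5;3]
R(3,0)∈J1 [10;6;3]
P(9,1)∈J1 [10;7;3]
C(3,5)∈J2 [10;7;4]
mobility = 27 − 14 − 4 = 9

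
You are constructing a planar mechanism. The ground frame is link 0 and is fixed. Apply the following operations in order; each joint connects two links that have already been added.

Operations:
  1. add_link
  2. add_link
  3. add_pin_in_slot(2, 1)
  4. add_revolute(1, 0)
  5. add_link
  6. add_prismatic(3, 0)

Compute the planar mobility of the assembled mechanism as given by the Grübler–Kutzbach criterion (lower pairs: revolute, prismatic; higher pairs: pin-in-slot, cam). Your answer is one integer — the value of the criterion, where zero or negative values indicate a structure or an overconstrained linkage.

M = 4

(L,J1,J2)=(1,0,0); link0 fixed
link1: (2,0,0)
link2: (3,0,0)
PS 2-1 [J2]: (3,0,1)
R 1-0 [J1]: (3,1,1)
link3: (4,1,1)
P 3-0 [J1]: (4,2,1)
Grübler: 3·3 − 2·2 − 1 = 4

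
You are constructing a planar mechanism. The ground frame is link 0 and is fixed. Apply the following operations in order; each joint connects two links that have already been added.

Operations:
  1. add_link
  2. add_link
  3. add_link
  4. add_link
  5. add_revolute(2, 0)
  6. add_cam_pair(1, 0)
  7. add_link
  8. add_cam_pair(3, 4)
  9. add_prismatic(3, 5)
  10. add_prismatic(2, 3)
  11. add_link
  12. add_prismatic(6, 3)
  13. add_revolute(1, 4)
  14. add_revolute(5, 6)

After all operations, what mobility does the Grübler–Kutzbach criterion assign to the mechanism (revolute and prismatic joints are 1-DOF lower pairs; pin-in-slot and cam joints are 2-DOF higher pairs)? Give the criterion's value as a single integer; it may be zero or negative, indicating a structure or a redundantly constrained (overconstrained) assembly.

(L,J1,J2)=(1,0,0); link0 fixed
link1: (2,0,0)
link2: (3,0,0)
link3: (4,0,0)
link4: (5,0,0)
R 2-0 [J1]: (5,1,0)
C 1-0 [J2]: (5,1,1)
link5: (6,1,1)
C 3-4 [J2]: (6,1,2)
P 3-5 [J1]: (6,2,2)
P 2-3 [J1]: (6,3,2)
link6: (7,3,2)
P 6-3 [J1]: (7,4,2)
R 1-4 [J1]: (7,5,2)
R 5-6 [J1]: (7,6,2)
Grübler: 3·6 − 2·6 − 2 = 4

M = 4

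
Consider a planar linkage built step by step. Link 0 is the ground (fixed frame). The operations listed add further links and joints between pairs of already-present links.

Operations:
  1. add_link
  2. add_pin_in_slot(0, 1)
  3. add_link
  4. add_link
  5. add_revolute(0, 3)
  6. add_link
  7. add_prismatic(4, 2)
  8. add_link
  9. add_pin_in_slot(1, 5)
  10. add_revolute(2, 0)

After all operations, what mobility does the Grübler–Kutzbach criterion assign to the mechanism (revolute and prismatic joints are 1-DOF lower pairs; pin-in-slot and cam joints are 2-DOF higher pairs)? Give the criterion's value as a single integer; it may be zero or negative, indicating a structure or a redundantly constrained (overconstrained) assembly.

ground; <1,0,0>
#1 <2,0,0>
PS:0↔1 J2 <2,0,1>
#2 <3,0,1>
#3 <4,0,1>
R:0↔3 J1 <4,1,1>
#4 <5,1,1>
P:4↔2 J1 <5,2,1>
#5 <6,2,1>
PS:1↔5 J2 <6,2,2>
R:2↔0 J1 <6,3,2>
3×5 − 2×3 − 1×2 = 7

M = 7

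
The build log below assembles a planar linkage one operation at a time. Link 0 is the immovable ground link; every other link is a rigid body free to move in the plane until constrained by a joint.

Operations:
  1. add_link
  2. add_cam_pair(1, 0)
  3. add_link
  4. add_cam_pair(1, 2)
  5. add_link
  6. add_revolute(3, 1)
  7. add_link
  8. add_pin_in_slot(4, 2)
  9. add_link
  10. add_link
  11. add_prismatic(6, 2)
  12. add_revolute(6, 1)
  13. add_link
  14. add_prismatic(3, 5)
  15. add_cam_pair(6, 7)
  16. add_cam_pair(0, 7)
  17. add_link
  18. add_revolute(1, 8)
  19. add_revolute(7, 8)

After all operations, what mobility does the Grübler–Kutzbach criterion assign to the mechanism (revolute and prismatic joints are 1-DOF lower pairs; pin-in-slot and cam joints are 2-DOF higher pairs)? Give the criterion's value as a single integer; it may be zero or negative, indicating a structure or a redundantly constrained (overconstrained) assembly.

L=1 J1=0 J2=0
add link → L=2 J1=0 J2=0
C@1,0 dof=2 J2 → L=2 J1=0 J2=1
add link → L=3 J1=0 J2=1
C@1,2 dof=2 J2 → L=3 J1=0 J2=2
add link → L=4 J1=0 J2=2
R@3,1 dof=1 J1 → L=4 J1=1 J2=2
add link → L=5 J1=1 J2=2
PS@4,2 dof=2 J2 → L=5 J1=1 J2=3
add link → L=6 J1=1 J2=3
add link → L=7 J1=1 J2=3
P@6,2 dof=1 J1 → L=7 J1=2 J2=3
R@6,1 dof=1 J1 → L=7 J1=3 J2=3
add link → L=8 J1=3 J2=3
P@3,5 dof=1 J1 → L=8 J1=4 J2=3
C@6,7 dof=2 J2 → L=8 J1=4 J2=4
C@0,7 dof=2 J2 → L=8 J1=4 J2=5
add link → L=9 J1=4 J2=5
R@1,8 dof=1 J1 → L=9 J1=5 J2=5
R@7,8 dof=1 J1 → L=9 J1=6 J2=5
M=3(L−1)−2J1−J2=3·8−2·6−5=7

M = 7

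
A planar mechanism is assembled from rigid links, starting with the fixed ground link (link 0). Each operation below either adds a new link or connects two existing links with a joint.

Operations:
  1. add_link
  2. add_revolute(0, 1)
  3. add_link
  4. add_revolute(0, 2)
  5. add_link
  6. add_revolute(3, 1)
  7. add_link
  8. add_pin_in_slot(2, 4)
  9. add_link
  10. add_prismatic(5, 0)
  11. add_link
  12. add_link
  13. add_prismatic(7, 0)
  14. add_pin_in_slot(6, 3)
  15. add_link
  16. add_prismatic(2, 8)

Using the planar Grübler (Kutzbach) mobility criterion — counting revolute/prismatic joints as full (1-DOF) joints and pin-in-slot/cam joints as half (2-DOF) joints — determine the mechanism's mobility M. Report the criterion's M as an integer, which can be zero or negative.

M = 10

[1;0;0] (link 0 is ground)
L+ [2;0;0]
R(0,1)∈J1 [2;1;0]
L+ [3;1;0]
R(0,2)∈J1 [3;2;0]
L+ [4;2;0]
R(3,1)∈J1 [4;3;0]
L+ [5;3;0]
PS(2,4)∈J2 [5;3;1]
L+ [6;3;1]
P(5,0)∈J1 [6;4;1]
L+ [7;4;1]
L+ [8;4;1]
P(7,0)∈J1 [8;5;1]
PS(6,3)∈J2 [8;5;2]
L+ [9;5;2]
P(2,8)∈J1 [9;6;2]
mobility = 24 − 12 − 2 = 10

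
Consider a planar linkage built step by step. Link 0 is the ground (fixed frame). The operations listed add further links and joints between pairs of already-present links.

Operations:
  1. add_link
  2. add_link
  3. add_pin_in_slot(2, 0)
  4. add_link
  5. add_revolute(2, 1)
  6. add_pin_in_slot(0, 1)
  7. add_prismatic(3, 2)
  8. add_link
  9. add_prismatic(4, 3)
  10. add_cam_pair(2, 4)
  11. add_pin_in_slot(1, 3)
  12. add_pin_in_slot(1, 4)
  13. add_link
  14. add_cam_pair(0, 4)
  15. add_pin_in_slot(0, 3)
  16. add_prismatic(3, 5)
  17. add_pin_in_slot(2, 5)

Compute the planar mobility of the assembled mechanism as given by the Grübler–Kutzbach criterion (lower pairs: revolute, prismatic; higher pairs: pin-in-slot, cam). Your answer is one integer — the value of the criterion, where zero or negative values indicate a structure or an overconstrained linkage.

M = -1

L=1 J1=0 J2=0
add link → L=2 J1=0 J2=0
add link → L=3 J1=0 J2=0
PS@2,0 dof=2 J2 → L=3 J1=0 J2=1
add link → L=4 J1=0 J2=1
R@2,1 dof=1 J1 → L=4 J1=1 J2=1
PS@0,1 dof=2 J2 → L=4 J1=1 J2=2
P@3,2 dof=1 J1 → L=4 J1=2 J2=2
add link → L=5 J1=2 J2=2
P@4,3 dof=1 J1 → L=5 J1=3 J2=2
C@2,4 dof=2 J2 → L=5 J1=3 J2=3
PS@1,3 dof=2 J2 → L=5 J1=3 J2=4
PS@1,4 dof=2 J2 → L=5 J1=3 J2=5
add link → L=6 J1=3 J2=5
C@0,4 dof=2 J2 → L=6 J1=3 J2=6
PS@0,3 dof=2 J2 → L=6 J1=3 J2=7
P@3,5 dof=1 J1 → L=6 J1=4 J2=7
PS@2,5 dof=2 J2 → L=6 J1=4 J2=8
M=3(L−1)−2J1−J2=3·5−2·4−8=-1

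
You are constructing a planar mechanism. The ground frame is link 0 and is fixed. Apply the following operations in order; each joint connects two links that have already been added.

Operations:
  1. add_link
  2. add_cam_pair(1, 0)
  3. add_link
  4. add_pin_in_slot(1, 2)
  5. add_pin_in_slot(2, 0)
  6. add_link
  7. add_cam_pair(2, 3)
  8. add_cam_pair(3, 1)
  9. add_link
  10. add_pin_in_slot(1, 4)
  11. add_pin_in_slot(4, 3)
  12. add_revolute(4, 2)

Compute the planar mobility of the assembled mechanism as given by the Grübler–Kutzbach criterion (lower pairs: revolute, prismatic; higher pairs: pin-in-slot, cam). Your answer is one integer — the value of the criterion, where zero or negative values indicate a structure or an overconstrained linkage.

(L,J1,J2)=(1,0,0); link0 fixed
link1: (2,0,0)
C 1-0 [J2]: (2,0,1)
link2: (3,0,1)
PS 1-2 [J2]: (3,0,2)
PS 2-0 [J2]: (3,0,3)
link3: (4,0,3)
C 2-3 [J2]: (4,0,4)
C 3-1 [J2]: (4,0,5)
link4: (5,0,5)
PS 1-4 [J2]: (5,0,6)
PS 4-3 [J2]: (5,0,7)
R 4-2 [J1]: (5,1,7)
Grübler: 3·4 − 2·1 − 7 = 3

M = 3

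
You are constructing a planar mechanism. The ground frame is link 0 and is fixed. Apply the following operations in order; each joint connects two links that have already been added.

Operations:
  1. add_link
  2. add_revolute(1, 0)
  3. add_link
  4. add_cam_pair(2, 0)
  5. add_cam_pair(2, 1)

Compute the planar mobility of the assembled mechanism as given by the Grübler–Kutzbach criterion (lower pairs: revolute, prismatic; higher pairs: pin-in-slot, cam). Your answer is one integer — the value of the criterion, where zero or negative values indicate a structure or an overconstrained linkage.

M = 2

ground; <1,0,0>
#1 <2,0,0>
R:1↔0 J1 <2,1,0>
#2 <3,1,0>
C:2↔0 J2 <3,1,1>
C:2↔1 J2 <3,1,2>
3×2 − 2×1 − 1×2 = 2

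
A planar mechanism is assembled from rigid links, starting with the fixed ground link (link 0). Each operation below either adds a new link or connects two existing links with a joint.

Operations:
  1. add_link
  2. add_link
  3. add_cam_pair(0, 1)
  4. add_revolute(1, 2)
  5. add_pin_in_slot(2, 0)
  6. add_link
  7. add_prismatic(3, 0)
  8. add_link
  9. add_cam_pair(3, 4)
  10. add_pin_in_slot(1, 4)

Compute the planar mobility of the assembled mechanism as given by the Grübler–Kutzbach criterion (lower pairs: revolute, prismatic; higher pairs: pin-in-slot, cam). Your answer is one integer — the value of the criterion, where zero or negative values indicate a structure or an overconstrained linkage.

M = 4

ground; <1,0,0>
#1 <2,0,0>
#2 <3,0,0>
C:0↔1 J2 <3,0,1>
R:1↔2 J1 <3,1,1>
PS:2↔0 J2 <3,1,2>
#3 <4,1,2>
P:3↔0 J1 <4,2,2>
#4 <5,2,2>
C:3↔4 J2 <5,2,3>
PS:1↔4 J2 <5,2,4>
3×4 − 2×2 − 1×4 = 4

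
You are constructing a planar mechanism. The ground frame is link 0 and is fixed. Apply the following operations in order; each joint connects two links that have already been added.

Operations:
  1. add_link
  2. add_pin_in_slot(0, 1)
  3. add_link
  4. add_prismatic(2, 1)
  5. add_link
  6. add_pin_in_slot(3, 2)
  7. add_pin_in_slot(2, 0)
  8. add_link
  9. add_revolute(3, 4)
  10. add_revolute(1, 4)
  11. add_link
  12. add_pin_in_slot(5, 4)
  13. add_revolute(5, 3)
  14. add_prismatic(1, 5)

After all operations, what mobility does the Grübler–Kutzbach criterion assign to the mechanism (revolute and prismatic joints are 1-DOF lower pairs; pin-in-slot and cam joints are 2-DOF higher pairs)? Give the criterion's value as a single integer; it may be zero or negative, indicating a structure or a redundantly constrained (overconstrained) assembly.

[1;0;0] (link 0 is ground)
L+ [2;0;0]
PS(0,1)∈J2 [2;0;1]
L+ [3;0;1]
P(2,1)∈J1 [3;1;1]
L+ [4;1;1]
PS(3,2)∈J2 [4;1;2]
PS(2,0)∈J2 [4;1;3]
L+ [5;1;3]
R(3,4)∈J1 [5;2;3]
R(1,4)∈J1 [5;3;3]
L+ [6;3;3]
PS(5,4)∈J2 [6;3;4]
R(5,3)∈J1 [6;4;4]
P(1,5)∈J1 [6;5;4]
mobility = 15 − 10 − 4 = 1

M = 1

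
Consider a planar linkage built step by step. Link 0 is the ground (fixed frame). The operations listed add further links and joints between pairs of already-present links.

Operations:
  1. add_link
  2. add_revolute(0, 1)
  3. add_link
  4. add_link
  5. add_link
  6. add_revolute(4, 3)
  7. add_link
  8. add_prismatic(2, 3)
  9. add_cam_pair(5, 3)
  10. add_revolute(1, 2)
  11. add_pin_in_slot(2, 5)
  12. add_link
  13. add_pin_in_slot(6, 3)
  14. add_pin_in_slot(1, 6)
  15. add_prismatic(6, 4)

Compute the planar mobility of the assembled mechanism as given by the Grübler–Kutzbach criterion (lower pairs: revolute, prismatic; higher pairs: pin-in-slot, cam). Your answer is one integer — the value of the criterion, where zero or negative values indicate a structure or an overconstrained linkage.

M = 4

[1;0;0] (link 0 is ground)
L+ [2;0;0]
R(0,1)∈J1 [2;1;0]
L+ [3;1;0]
L+ [4;1;0]
L+ [5;1;0]
R(4,3)∈J1 [5;2;0]
L+ [6;2;0]
P(2,3)∈J1 [6;3;0]
C(5,3)∈J2 [6;3;1]
R(1,2)∈J1 [6;4;1]
PS(2,5)∈J2 [6;4;2]
L+ [7;4;2]
PS(6,3)∈J2 [7;4;3]
PS(1,6)∈J2 [7;4;4]
P(6,4)∈J1 [7;5;4]
mobility = 18 − 10 − 4 = 4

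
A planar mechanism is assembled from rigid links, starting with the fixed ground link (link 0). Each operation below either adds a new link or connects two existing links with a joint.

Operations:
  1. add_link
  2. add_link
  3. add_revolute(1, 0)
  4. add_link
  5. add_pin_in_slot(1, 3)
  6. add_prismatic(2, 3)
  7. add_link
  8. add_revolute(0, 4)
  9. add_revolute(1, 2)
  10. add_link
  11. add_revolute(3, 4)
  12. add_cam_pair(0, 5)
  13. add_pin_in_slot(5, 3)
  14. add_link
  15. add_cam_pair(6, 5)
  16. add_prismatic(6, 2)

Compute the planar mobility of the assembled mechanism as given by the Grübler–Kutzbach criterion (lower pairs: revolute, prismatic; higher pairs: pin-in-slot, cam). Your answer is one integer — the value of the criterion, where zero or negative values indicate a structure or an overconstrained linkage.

ground; <1,0,0>
#1 <2,0,0>
#2 <3,0,0>
R:1↔0 J1 <3,1,0>
#3 <4,1,0>
PS:1↔3 J2 <4,1,1>
P:2↔3 J1 <4,2,1>
#4 <5,2,1>
R:0↔4 J1 <5,3,1>
R:1↔2 J1 <5,4,1>
#5 <6,4,1>
R:3↔4 J1 <6,5,1>
C:0↔5 J2 <6,5,2>
PS:5↔3 J2 <6,5,3>
#6 <7,5,3>
C:6↔5 J2 <7,5,4>
P:6↔2 J1 <7,6,4>
3×6 − 2×6 − 1×4 = 2

M = 2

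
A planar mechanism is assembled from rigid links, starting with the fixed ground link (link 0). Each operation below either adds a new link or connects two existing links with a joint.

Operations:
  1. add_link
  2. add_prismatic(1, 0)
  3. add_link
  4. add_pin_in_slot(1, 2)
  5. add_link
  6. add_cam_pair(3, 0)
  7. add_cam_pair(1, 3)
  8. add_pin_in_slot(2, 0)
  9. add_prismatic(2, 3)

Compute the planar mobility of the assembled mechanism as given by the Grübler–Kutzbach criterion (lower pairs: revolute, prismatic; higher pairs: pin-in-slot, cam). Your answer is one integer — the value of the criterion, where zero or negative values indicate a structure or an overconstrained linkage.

M = 1

ground; <1,0,0>
#1 <2,0,0>
P:1↔0 J1 <2,1,0>
#2 <3,1,0>
PS:1↔2 J2 <3,1,1>
#3 <4,1,1>
C:3↔0 J2 <4,1,2>
C:1↔3 J2 <4,1,3>
PS:2↔0 J2 <4,1,4>
P:2↔3 J1 <4,2,4>
3×3 − 2×2 − 1×4 = 1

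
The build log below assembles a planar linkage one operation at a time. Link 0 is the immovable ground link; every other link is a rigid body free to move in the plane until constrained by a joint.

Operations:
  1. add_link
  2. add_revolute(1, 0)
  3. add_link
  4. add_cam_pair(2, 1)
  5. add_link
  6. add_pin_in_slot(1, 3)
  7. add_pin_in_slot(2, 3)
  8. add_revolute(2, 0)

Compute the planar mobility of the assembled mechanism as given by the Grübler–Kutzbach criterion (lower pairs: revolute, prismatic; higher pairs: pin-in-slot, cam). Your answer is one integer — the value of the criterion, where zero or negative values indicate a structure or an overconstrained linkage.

M = 2

ground; <1,0,0>
#1 <2,0,0>
R:1↔0 J1 <2,1,0>
#2 <3,1,0>
C:2↔1 J2 <3,1,1>
#3 <4,1,1>
PS:1↔3 J2 <4,1,2>
PS:2↔3 J2 <4,1,3>
R:2↔0 J1 <4,2,3>
3×3 − 2×2 − 1×3 = 2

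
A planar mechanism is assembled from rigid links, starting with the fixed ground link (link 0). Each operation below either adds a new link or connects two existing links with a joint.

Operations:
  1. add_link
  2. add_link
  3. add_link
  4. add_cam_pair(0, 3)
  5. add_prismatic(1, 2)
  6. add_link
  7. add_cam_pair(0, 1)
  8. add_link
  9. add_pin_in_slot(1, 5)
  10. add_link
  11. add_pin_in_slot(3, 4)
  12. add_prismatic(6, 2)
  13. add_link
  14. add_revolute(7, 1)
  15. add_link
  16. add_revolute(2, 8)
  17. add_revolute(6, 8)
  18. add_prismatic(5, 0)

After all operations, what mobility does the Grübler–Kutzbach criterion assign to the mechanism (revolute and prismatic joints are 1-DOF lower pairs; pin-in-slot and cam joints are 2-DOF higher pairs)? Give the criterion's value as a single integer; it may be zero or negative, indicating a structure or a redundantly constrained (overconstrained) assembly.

(L,J1,J2)=(1,0,0); link0 fixed
link1: (2,0,0)
link2: (3,0,0)
link3: (4,0,0)
C 0-3 [J2]: (4,0,1)
P 1-2 [J1]: (4,1,1)
link4: (5,1,1)
C 0-1 [J2]: (5,1,2)
link5: (6,1,2)
PS 1-5 [J2]: (6,1,3)
link6: (7,1,3)
PS 3-4 [J2]: (7,1,4)
P 6-2 [J1]: (7,2,4)
link7: (8,2,4)
R 7-1 [J1]: (8,3,4)
link8: (9,3,4)
R 2-8 [J1]: (9,4,4)
R 6-8 [J1]: (9,5,4)
P 5-0 [J1]: (9,6,4)
Grübler: 3·8 − 2·6 − 4 = 8

M = 8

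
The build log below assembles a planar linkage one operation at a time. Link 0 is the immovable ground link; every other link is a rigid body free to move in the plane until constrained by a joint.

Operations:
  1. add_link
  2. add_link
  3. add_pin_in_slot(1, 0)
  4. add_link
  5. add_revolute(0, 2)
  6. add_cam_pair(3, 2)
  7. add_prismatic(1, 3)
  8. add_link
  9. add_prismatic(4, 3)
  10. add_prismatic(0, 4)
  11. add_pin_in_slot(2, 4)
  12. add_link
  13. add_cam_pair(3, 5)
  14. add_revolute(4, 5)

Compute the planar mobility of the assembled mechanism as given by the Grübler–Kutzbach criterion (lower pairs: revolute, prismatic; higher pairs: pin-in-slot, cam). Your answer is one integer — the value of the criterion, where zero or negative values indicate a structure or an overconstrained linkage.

[1;0;0] (link 0 is ground)
L+ [2;0;0]
L+ [3;0;0]
PS(1,0)∈J2 [3;0;1]
L+ [4;0;1]
R(0,2)∈J1 [4;1;1]
C(3,2)∈J2 [4;1;2]
P(1,3)∈J1 [4;2;2]
L+ [5;2;2]
P(4,3)∈J1 [5;3;2]
P(0,4)∈J1 [5;4;2]
PS(2,4)∈J2 [5;4;3]
L+ [6;4;3]
C(3,5)∈J2 [6;4;4]
R(4,5)∈J1 [6;5;4]
mobility = 15 − 10 − 4 = 1

M = 1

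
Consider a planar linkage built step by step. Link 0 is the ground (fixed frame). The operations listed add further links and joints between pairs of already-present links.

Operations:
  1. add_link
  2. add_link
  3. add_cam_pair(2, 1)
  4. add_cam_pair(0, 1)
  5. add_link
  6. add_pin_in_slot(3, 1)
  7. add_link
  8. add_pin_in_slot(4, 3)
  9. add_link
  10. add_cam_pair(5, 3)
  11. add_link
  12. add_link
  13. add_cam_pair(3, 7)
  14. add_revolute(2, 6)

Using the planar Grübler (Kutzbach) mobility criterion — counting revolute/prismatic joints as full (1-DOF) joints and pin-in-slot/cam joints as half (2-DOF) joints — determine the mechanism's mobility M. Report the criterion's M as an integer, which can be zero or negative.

[1;0;0] (link 0 is ground)
L+ [2;0;0]
L+ [3;0;0]
C(2,1)∈J2 [3;0;1]
C(0,1)∈J2 [3;0;2]
L+ [4;0;2]
PS(3,1)∈J2 [4;0;3]
L+ [5;0;3]
PS(4,3)∈J2 [5;0;4]
L+ [6;0;4]
C(5,3)∈J2 [6;0;5]
L+ [7;0;5]
L+ [8;0;5]
C(3,7)∈J2 [8;0;6]
R(2,6)∈J1 [8;1;6]
mobility = 21 − 2 − 6 = 13

M = 13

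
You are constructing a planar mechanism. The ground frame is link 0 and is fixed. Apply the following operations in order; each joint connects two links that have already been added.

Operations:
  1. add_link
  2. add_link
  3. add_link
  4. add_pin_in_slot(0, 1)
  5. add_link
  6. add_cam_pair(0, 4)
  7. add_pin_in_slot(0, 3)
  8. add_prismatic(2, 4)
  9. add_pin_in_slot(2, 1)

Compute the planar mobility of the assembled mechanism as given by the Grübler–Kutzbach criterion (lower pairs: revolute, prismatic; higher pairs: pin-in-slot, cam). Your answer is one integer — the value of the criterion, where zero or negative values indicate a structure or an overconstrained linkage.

(L,J1,J2)=(1,0,0); link0 fixed
link1: (2,0,0)
link2: (3,0,0)
link3: (4,0,0)
PS 0-1 [J2]: (4,0,1)
link4: (5,0,1)
C 0-4 [J2]: (5,0,2)
PS 0-3 [J2]: (5,0,3)
P 2-4 [J1]: (5,1,3)
PS 2-1 [J2]: (5,1,4)
Grübler: 3·4 − 2·1 − 4 = 6

M = 6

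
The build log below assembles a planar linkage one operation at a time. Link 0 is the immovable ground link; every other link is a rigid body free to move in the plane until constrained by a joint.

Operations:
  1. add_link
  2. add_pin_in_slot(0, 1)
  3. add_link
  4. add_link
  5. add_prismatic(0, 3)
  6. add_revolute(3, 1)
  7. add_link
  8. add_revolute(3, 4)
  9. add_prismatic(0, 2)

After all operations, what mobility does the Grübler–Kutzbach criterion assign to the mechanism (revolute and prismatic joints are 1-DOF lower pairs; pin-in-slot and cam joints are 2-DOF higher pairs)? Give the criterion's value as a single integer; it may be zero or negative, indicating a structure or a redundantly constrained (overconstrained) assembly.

[1;0;0] (link 0 is ground)
L+ [2;0;0]
PS(0,1)∈J2 [2;0;1]
L+ [3;0;1]
L+ [4;0;1]
P(0,3)∈J1 [4;1;1]
R(3,1)∈J1 [4;2;1]
L+ [5;2;1]
R(3,4)∈J1 [5;3;1]
P(0,2)∈J1 [5;4;1]
mobility = 12 − 8 − 1 = 3

M = 3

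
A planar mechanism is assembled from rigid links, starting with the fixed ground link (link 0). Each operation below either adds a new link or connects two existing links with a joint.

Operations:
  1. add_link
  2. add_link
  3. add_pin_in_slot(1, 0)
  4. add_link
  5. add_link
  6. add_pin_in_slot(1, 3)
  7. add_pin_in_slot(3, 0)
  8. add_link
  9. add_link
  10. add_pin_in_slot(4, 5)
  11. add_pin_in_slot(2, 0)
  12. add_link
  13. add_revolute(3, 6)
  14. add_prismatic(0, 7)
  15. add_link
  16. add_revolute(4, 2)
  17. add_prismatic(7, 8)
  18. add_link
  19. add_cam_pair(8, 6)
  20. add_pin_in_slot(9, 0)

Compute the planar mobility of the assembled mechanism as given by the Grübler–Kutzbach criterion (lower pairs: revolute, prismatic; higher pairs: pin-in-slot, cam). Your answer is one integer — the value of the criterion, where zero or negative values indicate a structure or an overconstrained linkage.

[1;0;0] (link 0 is ground)
L+ [2;0;0]
L+ [3;0;0]
PS(1,0)∈J2 [3;0;1]
L+ [4;0;1]
L+ [5;0;1]
PS(1,3)∈J2 [5;0;2]
PS(3,0)∈J2 [5;0;3]
L+ [6;0;3]
L+ [7;0;3]
PS(4,5)∈J2 [7;0;4]
PS(2,0)∈J2 [7;0;5]
L+ [8;0;5]
R(3,6)∈J1 [8;1;5]
P(0,7)∈J1 [8;2;5]
L+ [9;2;5]
R(4,2)∈J1 [9;3;5]
P(7,8)∈J1 [9;4;5]
L+ [10;4;5]
C(8,6)∈J2 [10;4;6]
PS(9,0)∈J2 [10;4;7]
mobility = 27 − 8 − 7 = 12

M = 12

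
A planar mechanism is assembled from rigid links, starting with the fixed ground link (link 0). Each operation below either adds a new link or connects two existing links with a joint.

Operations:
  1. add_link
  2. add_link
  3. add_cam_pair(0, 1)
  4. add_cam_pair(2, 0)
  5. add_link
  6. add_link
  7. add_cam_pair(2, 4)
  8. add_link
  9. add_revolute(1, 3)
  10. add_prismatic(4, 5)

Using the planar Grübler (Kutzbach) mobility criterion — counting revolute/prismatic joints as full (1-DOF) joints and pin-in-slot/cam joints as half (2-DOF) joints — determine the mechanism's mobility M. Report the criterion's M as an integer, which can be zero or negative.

M = 8

link 0 = ground. State L|J1|J2 = 1|0|0
+link1  2|0|0
+link2  3|0|0
C(0,1) f=2→J2  3|0|1
C(2,0) f=2→J2  3|0|2
+link3  4|0|2
+link4  5|0|2
C(2,4) f=2→J2  5|0|3
+link5  6|0|3
R(1,3) f=1→J1  6|1|3
P(4,5) f=1→J1  6|2|3
M = 3(6−1)−2·2−3 = 15−4−3 = 8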